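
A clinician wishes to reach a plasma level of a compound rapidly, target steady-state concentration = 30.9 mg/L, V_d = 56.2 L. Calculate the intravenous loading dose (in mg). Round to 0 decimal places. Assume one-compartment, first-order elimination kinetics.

LD = Css × Vd = 30.9 × 56.2 = 1737 mg

1737 mg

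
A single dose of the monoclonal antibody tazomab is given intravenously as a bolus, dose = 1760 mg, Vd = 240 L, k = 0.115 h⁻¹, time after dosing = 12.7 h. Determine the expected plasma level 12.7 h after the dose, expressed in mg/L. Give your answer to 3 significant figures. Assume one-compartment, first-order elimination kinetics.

1.70 mg/L

C₀ = Dose / Vd = 1760 / 240 = 7.333 mg/L
C = C₀ · e^(−k·t) = 7.333 × e^(−0.1150 × 12.7)
  = 7.333 × 0.2321 = 1.702 mg/L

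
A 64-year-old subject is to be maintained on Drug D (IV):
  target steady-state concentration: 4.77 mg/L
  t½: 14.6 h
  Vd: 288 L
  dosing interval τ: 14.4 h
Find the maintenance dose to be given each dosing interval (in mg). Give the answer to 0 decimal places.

939 mg

k = ln2 / t½ = 0.693147 / 14.6 = 0.04748 h⁻¹
CL = k × Vd = 0.04748 × 288 = 13.67 L/h
At steady state, Dose/τ = Css × CL.
Dose = Css × CL × τ = 4.77 × 13.67 × 14.4 = 939.0 mg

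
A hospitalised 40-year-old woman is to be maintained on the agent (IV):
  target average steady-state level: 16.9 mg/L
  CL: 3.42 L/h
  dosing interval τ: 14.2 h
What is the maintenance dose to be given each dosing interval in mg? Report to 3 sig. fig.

821 mg

At steady state, Dose/τ = Css × CL.
Dose = Css × CL × τ = 16.9 × 3.420 × 14.2 = 820.7 mg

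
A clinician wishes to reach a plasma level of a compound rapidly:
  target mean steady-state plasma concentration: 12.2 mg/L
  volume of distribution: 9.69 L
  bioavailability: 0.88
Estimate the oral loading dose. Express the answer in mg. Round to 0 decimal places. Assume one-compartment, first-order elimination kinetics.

LD = Css × Vd / F = 12.2 × 9.69 / 0.88 = 134.3 mg

134 mg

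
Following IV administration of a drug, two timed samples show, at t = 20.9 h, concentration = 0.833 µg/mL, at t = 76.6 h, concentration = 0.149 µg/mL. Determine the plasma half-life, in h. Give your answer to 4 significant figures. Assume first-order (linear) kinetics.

k = ln(C₁/C₂) / (t₂ − t₁) = ln(0.833/0.149) / (76.6 − 20.9)
  = 1.721 / 55.70 = 0.03090 h⁻¹
t½ = ln2 / k = 0.693147 / 0.03090 = 22.43 h

22.43 h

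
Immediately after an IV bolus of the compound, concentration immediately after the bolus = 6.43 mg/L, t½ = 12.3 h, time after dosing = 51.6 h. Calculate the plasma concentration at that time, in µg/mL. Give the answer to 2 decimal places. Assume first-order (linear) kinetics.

k = ln2 / t½ = 0.693147 / 12.3 = 0.05635 h⁻¹
C = C₀ · e^(−k·t) = 6.430 × e^(−0.05635 × 51.6)
  = 6.430 × 0.05460 = 0.3511 mg/L
(0.3511 mg/L = 0.3511 µg/mL)

0.35 µg/mL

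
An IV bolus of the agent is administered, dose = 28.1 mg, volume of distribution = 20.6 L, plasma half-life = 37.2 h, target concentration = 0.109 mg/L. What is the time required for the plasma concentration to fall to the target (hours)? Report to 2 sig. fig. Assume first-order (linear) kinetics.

C₀ = Dose / Vd = 28.10 / 20.6 = 1.364 mg/L
k = ln2 / t½ = 0.693147 / 37.2 = 0.01863 h⁻¹
t = ln(C₀ / C) / k = ln(1.364 / 0.109) / 0.01863
  = ln(12.51) / 0.01863 = 2.527 / 0.01863 = 135.6 h

140 h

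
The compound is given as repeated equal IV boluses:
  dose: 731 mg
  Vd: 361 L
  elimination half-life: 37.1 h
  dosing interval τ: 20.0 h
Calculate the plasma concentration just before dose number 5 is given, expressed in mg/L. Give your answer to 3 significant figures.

3.47 mg/L

C₀ per dose = Dose / Vd = 731 / 361 = 2.025 mg/L
k = ln2 / t½ = 0.693147 / 37.1 = 0.01868 h⁻¹
Fraction remaining after one interval: r = e^(−kτ) = e^(−0.01868 × 20.0) = 0.6883
Before dose 5, 4 doses have been given (aged 1τ, 2τ, 3τ, 4τ).
C_trough = C₀ × (r + r² + … + r^4) = C₀ × r(1−r^4)/(1−r)
        = 2.025 × 0.6883 × (1 − 0.2244) / (1 − 0.6883) = 3.468 mg/L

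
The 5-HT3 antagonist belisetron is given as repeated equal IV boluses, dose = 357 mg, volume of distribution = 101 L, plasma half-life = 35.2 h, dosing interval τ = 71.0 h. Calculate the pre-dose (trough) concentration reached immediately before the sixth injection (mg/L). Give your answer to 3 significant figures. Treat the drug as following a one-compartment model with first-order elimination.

C₀ per dose = Dose / Vd = 357 / 101 = 3.535 mg/L
k = ln2 / t½ = 0.693147 / 35.2 = 0.01969 h⁻¹
Fraction remaining after one interval: r = e^(−kτ) = e^(−0.01969 × 71.0) = 0.2471
Before dose 6, 5 doses have been given (aged 1τ, 2τ, 3τ, 4τ, 5τ).
C_trough = C₀ × (r + r² + … + r^5) = C₀ × r(1−r^5)/(1−r)
        = 3.535 × 0.2471 × (1 − 0.0009212) / (1 − 0.2471) = 1.159 mg/L

1.16 mg/L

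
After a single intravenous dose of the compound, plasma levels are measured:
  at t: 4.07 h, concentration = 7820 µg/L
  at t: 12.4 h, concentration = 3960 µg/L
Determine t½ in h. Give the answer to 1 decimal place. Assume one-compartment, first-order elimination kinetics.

8.5 h

k = ln(C₁/C₂) / (t₂ − t₁) = ln(7820/3960) / (12.4 − 4.07)
  = 0.6804 / 8.330 = 0.08168 h⁻¹
t½ = ln2 / k = 0.693147 / 0.08168 = 8.486 h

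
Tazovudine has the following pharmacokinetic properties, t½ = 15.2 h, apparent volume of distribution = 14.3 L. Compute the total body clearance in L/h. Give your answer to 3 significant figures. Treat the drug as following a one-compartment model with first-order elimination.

k = ln2 / t½ = 0.693147 / 15.2 = 0.04560 h⁻¹
CL = k × Vd = 0.04560 × 14.3 = 0.6521 L/h

0.652 L/h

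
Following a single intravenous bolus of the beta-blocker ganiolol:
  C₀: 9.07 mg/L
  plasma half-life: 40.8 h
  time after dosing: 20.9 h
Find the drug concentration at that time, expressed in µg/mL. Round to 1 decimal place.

6.4 µg/mL

k = ln2 / t½ = 0.693147 / 40.8 = 0.01699 h⁻¹
C = C₀ · e^(−k·t) = 9.070 × e^(−0.01699 × 20.9)
  = 9.070 × 0.7011 = 6.359 mg/L
(6.359 mg/L = 6.359 µg/mL)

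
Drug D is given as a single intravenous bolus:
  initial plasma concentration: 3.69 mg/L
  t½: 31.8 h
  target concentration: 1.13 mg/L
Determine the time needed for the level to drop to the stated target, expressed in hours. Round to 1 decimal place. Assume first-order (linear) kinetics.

54.3 h

k = ln2 / t½ = 0.693147 / 31.8 = 0.02180 h⁻¹
t = ln(C₀ / C) / k = ln(3.690 / 1.13) / 0.02180
  = ln(3.265) / 0.02180 = 1.183 / 0.02180 = 54.27 h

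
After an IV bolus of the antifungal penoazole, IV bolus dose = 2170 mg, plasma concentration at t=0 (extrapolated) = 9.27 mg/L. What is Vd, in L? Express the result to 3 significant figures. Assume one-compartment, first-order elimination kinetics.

234 L

Vd = Dose / C₀ = 2170 / 9.27 = 234.1 L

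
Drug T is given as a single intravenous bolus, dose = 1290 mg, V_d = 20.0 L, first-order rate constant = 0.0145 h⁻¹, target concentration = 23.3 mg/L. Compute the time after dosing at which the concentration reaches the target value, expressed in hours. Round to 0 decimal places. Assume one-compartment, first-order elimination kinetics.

C₀ = Dose / Vd = 1290 / 20.0 = 64.50 mg/L
t = ln(C₀ / C) / k = ln(64.50 / 23.3) / 0.01450
  = ln(2.768) / 0.01450 = 1.018 / 0.01450 = 70.21 h

70 h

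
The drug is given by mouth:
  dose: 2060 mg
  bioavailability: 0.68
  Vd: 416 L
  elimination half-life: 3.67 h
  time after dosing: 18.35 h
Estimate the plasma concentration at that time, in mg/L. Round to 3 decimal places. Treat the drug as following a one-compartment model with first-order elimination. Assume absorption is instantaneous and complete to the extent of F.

0.105 mg/L

Amount reaching circulation = F × Dose = 0.68 × 2060 = 1401 mg
C₀ = F·Dose / Vd = 1401 / 416 = 3.368 mg/L
k = ln2 / t½ = 0.693147 / 3.67 = 0.1889 h⁻¹
t / t½ = 18.35 / 3.67 = 5 half-lives
C = C₀ × (1/2)^5 = 3.368 × 0.03125 = 0.1053 mg/L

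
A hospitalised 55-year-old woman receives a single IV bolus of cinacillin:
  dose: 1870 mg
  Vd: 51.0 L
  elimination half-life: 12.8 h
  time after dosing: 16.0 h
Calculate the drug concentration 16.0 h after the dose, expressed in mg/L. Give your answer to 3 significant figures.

15.4 mg/L

C₀ = Dose / Vd = 1870 / 51.0 = 36.67 mg/L
k = ln2 / t½ = 0.693147 / 12.8 = 0.05415 h⁻¹
C = C₀ · e^(−k·t) = 36.67 × e^(−0.05415 × 16.0)
  = 36.67 × 0.4205 = 15.42 mg/L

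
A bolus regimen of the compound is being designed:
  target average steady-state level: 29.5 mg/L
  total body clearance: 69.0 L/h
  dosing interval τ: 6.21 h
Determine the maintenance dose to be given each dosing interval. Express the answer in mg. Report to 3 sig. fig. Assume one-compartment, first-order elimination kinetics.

12600 mg

At steady state, Dose/τ = Css × CL.
Dose = Css × CL × τ = 29.5 × 69.00 × 6.21 = 12640 mg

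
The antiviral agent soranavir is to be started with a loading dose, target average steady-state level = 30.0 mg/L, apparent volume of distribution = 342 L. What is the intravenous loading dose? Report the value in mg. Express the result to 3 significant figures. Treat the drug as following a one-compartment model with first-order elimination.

10300 mg

LD = Css × Vd = 30.0 × 342 = 10260 mg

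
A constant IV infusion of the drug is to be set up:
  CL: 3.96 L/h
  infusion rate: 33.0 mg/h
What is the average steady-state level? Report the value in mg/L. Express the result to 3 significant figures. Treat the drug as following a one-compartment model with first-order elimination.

8.33 mg/L

At steady state Css = R₀ / CL = 33.0 / 3.960 = 8.333 mg/L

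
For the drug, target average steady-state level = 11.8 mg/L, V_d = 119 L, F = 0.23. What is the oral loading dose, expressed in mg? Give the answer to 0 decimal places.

6105 mg

LD = Css × Vd / F = 11.8 × 119 / 0.23 = 6105 mg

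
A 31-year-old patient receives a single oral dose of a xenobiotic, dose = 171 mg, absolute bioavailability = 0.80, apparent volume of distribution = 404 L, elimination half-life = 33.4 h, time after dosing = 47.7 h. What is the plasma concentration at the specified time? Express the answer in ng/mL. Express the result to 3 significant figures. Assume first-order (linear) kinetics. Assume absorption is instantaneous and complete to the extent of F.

126 ng/mL

Amount reaching circulation = F × Dose = 0.80 × 171.0 = 136.8 mg
C₀ = F·Dose / Vd = 136.8 / 404 = 0.3386 mg/L
k = ln2 / t½ = 0.693147 / 33.4 = 0.02075 h⁻¹
C = C₀ · e^(−k·t) = 0.3386 × e^(−0.02075 × 47.7)
  = 0.3386 × 0.3717 = 0.1259 mg/L
Convert: 0.1259 mg/L × 1000 = 125.9 ng/mL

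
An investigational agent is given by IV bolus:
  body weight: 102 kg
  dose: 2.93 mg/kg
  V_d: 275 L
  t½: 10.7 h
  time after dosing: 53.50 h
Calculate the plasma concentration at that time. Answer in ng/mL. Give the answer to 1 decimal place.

34.0 ng/mL

Total dose = 2.93 × 102 = 298.9 mg
C₀ = Dose / Vd = 298.9 / 275 = 1.087 mg/L
k = ln2 / t½ = 0.693147 / 10.7 = 0.06478 h⁻¹
t / t½ = 53.50 / 10.7 = 5 half-lives
C = C₀ × (1/2)^5 = 1.087 × 0.03125 = 0.03397 mg/L
Convert: 0.03397 mg/L × 1000 = 33.97 ng/mL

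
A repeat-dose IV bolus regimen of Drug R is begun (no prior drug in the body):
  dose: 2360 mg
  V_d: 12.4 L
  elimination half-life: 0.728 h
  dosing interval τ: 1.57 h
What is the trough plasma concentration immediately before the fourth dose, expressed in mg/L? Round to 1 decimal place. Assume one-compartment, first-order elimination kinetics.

54.4 mg/L

C₀ per dose = Dose / Vd = 2360 / 12.4 = 190.3 mg/L
k = ln2 / t½ = 0.693147 / 0.728 = 0.9521 h⁻¹
Fraction remaining after one interval: r = e^(−kτ) = e^(−0.9521 × 1.57) = 0.2243
Before dose 4, 3 doses have been given (aged 1τ, 2τ, 3τ).
C_trough = C₀ × (r + r² + … + r^3) = C₀ × r(1−r^3)/(1−r)
        = 190.3 × 0.2243 × (1 − 0.01128) / (1 − 0.2243) = 54.41 mg/L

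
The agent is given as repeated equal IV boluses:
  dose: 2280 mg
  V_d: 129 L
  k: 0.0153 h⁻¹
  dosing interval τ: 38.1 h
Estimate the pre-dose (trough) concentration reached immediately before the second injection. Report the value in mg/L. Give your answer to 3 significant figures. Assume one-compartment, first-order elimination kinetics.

C₀ per dose = Dose / Vd = 2280 / 129 = 17.67 mg/L
Fraction remaining after one interval: r = e^(−kτ) = e^(−0.01530 × 38.1) = 0.5583
Before dose 2, 1 dose has been given (aged 1τ).
C_trough = C₀ × r = 17.67 × 0.5583 = 9.865 mg/L

9.87 mg/L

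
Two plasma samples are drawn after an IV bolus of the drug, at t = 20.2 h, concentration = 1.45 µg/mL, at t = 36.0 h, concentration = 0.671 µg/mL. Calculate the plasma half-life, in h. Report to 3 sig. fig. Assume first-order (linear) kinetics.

k = ln(C₁/C₂) / (t₂ − t₁) = ln(1.45/0.671) / (36.0 − 20.2)
  = 0.7705 / 15.80 = 0.04877 h⁻¹
t½ = ln2 / k = 0.693147 / 0.04877 = 14.21 h

14.2 h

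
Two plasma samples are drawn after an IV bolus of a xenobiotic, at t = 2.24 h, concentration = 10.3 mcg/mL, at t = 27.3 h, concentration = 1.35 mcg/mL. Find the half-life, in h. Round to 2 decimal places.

k = ln(C₁/C₂) / (t₂ − t₁) = ln(10.3/1.35) / (27.3 − 2.24)
  = 2.032 / 25.06 = 0.08109 h⁻¹
t½ = ln2 / k = 0.693147 / 0.08109 = 8.548 h

8.55 h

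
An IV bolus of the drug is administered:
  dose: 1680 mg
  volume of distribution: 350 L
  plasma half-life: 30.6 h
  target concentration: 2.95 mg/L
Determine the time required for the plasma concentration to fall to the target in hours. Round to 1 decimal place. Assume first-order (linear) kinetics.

21.5 h

C₀ = Dose / Vd = 1680 / 350 = 4.800 mg/L
k = ln2 / t½ = 0.693147 / 30.6 = 0.02265 h⁻¹
t = ln(C₀ / C) / k = ln(4.800 / 2.95) / 0.02265
  = ln(1.627) / 0.02265 = 0.4867 / 0.02265 = 21.49 h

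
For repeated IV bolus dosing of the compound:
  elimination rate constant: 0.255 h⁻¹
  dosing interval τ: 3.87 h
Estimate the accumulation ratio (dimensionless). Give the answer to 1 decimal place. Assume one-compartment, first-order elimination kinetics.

1.6

e^(−kτ) = e^(−0.2550 × 3.87) = 0.3727
Accumulation ratio R = 1 / (1 − e^(−kτ)) = 1 / (1 − 0.3727) = 1.594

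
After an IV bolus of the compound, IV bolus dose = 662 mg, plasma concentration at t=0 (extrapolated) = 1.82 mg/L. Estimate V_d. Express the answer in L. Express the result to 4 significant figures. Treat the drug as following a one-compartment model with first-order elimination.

Vd = Dose / C₀ = 662.0 / 1.82 = 363.7 L

363.7 L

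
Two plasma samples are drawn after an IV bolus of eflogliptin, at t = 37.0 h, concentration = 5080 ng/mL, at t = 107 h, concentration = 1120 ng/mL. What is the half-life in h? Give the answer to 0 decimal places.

k = ln(C₁/C₂) / (t₂ − t₁) = ln(5080/1120) / (107 − 37.0)
  = 1.512 / 70.00 = 0.02160 h⁻¹
t½ = ln2 / k = 0.693147 / 0.02160 = 32.09 h

32 h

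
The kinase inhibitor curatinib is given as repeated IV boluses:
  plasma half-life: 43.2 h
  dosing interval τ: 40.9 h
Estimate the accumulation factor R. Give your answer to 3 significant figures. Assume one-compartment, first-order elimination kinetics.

k = ln2 / t½ = 0.693147 / 43.2 = 0.01605 h⁻¹
e^(−kτ) = e^(−0.01605 × 40.9) = 0.5187
Accumulation ratio R = 1 / (1 − e^(−kτ)) = 1 / (1 − 0.5187) = 2.078

2.08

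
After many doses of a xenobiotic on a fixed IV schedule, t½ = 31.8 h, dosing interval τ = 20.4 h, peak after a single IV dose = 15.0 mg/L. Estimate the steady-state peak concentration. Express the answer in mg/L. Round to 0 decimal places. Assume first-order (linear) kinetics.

k = ln2 / t½ = 0.693147 / 31.8 = 0.02180 h⁻¹
e^(−kτ) = e^(−0.02180 × 20.4) = 0.6410
Accumulation ratio R = 1 / (1 − e^(−kτ)) = 1 / (1 − 0.6410) = 2.786
Steady-state peak = C₀ × R = 15.0 × 2.786 = 41.79 mg/L

42 mg/L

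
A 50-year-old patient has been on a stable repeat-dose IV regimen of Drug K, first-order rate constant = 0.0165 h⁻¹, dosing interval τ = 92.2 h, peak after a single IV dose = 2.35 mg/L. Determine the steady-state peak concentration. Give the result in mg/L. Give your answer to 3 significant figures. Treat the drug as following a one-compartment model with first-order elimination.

e^(−kτ) = e^(−0.01650 × 92.2) = 0.2184
Accumulation ratio R = 1 / (1 − e^(−kτ)) = 1 / (1 − 0.2184) = 1.279
Steady-state peak = C₀ × R = 2.35 × 1.279 = 3.006 mg/L

3.01 mg/L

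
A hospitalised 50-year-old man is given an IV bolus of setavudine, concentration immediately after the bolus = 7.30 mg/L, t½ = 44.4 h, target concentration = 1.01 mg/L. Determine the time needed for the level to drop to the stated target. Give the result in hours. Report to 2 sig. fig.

k = ln2 / t½ = 0.693147 / 44.4 = 0.01561 h⁻¹
t = ln(C₀ / C) / k = ln(7.300 / 1.01) / 0.01561
  = ln(7.228) / 0.01561 = 1.978 / 0.01561 = 126.7 h

130 h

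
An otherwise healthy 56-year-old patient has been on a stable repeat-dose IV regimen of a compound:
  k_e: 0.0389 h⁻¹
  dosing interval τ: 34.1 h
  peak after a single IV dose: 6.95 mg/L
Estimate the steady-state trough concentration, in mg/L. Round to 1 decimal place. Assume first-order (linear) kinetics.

e^(−kτ) = e^(−0.03890 × 34.1) = 0.2654
Accumulation ratio R = 1 / (1 − e^(−kτ)) = 1 / (1 − 0.2654) = 1.361
Steady-state trough = C₀ × R × e^(−kτ) = 6.95 × 1.361 × 0.2654 = 2.510 mg/L

2.5 mg/L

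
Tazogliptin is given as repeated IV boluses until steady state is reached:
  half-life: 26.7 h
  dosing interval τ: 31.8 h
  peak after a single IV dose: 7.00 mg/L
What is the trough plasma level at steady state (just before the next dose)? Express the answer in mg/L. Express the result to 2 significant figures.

5.5 mg/L

k = ln2 / t½ = 0.693147 / 26.7 = 0.02596 h⁻¹
e^(−kτ) = e^(−0.02596 × 31.8) = 0.4380
Accumulation ratio R = 1 / (1 − e^(−kτ)) = 1 / (1 − 0.4380) = 1.779
Steady-state trough = C₀ × R × e^(−kτ) = 7.00 × 1.779 × 0.4380 = 5.454 mg/L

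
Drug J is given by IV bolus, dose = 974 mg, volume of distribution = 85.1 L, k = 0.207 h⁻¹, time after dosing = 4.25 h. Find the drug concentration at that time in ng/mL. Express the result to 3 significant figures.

C₀ = Dose / Vd = 974.0 / 85.1 = 11.45 mg/L
C = C₀ · e^(−k·t) = 11.45 × e^(−0.2070 × 4.25)
  = 11.45 × 0.4149 = 4.751 mg/L
Convert: 4.751 mg/L × 1000 = 4751 ng/mL

4750 ng/mL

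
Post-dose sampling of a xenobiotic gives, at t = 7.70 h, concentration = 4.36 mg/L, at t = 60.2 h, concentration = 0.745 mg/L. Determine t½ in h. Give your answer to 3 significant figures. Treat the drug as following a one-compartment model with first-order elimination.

k = ln(C₁/C₂) / (t₂ − t₁) = ln(4.36/0.745) / (60.2 − 7.70)
  = 1.767 / 52.50 = 0.03366 h⁻¹
t½ = ln2 / k = 0.693147 / 0.03366 = 20.59 h

20.6 h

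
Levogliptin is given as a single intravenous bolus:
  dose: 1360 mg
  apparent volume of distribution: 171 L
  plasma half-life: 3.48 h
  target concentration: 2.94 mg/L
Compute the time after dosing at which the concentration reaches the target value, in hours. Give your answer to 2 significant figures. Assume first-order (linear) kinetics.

5.0 h

C₀ = Dose / Vd = 1360 / 171 = 7.953 mg/L
k = ln2 / t½ = 0.693147 / 3.48 = 0.1992 h⁻¹
t = ln(C₀ / C) / k = ln(7.953 / 2.94) / 0.1992
  = ln(2.705) / 0.1992 = 0.9951 / 0.1992 = 4.995 h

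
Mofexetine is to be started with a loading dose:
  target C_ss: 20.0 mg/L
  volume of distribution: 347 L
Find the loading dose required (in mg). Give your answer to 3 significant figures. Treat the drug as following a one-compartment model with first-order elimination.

6940 mg

LD = Css × Vd = 20.0 × 347 = 6940 mg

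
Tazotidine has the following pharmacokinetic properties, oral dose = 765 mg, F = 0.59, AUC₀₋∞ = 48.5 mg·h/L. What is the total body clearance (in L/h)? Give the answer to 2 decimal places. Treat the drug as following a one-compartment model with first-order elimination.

CL = F·Dose / AUC = 0.59 × 765 / 48.5 = 9.306 L/h

9.31 L/h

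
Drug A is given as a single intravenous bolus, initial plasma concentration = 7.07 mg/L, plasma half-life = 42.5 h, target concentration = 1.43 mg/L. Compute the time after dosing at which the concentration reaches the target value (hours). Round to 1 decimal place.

98.0 h

k = ln2 / t½ = 0.693147 / 42.5 = 0.01631 h⁻¹
t = ln(C₀ / C) / k = ln(7.070 / 1.43) / 0.01631
  = ln(4.944) / 0.01631 = 1.598 / 0.01631 = 97.98 h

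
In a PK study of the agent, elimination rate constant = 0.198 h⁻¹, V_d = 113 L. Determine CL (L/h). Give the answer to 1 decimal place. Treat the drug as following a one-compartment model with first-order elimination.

CL = k × Vd = 0.198 × 113 = 22.37 L/h

22.4 L/h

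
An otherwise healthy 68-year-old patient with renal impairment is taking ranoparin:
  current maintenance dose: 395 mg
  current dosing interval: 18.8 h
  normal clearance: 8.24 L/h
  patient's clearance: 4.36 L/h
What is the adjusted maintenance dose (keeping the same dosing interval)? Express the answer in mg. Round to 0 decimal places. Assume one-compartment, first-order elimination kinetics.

209 mg

To keep the same average steady-state level, dosing rate must scale with clearance.
CL ratio = 4.36 / 8.24 = 0.5291
New dose (same interval) = 395 × 0.5291 = 209.0 mg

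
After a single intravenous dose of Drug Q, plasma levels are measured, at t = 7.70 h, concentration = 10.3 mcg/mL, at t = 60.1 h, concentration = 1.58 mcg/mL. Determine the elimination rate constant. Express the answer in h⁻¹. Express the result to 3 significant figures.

k = ln(C₁/C₂) / (t₂ − t₁) = ln(10.3/1.58) / (60.1 − 7.70)
  = 1.875 / 52.40 = 0.03578 h⁻¹

0.0358 h⁻¹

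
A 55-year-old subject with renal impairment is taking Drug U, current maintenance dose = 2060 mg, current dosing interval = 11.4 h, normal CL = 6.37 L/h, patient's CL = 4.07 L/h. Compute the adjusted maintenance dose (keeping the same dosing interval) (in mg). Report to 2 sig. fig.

1300 mg

To keep the same average steady-state level, dosing rate must scale with clearance.
CL ratio = 4.07 / 6.37 = 0.6389
New dose (same interval) = 2060 × 0.6389 = 1316 mg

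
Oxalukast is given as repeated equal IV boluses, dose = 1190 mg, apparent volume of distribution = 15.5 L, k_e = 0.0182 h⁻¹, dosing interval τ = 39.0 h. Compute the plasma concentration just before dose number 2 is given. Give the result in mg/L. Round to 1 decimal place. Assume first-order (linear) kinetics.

37.8 mg/L

C₀ per dose = Dose / Vd = 1190 / 15.5 = 76.77 mg/L
Fraction remaining after one interval: r = e^(−kτ) = e^(−0.01820 × 39.0) = 0.4917
Before dose 2, 1 dose has been given (aged 1τ).
C_trough = C₀ × r = 76.77 × 0.4917 = 37.75 mg/L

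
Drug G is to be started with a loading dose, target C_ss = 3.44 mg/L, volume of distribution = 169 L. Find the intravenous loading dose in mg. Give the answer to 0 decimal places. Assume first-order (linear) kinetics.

581 mg

LD = Css × Vd = 3.44 × 169 = 581.4 mg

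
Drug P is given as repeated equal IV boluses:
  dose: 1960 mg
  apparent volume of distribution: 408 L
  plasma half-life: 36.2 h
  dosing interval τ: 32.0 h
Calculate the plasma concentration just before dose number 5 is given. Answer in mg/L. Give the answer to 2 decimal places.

5.19 mg/L

C₀ per dose = Dose / Vd = 1960 / 408 = 4.804 mg/L
k = ln2 / t½ = 0.693147 / 36.2 = 0.01915 h⁻¹
Fraction remaining after one interval: r = e^(−kτ) = e^(−0.01915 × 32.0) = 0.5418
Before dose 5, 4 doses have been given (aged 1τ, 2τ, 3τ, 4τ).
C_trough = C₀ × (r + r² + … + r^4) = C₀ × r(1−r^4)/(1−r)
        = 4.804 × 0.5418 × (1 − 0.08617) / (1 − 0.5418) = 5.191 mg/L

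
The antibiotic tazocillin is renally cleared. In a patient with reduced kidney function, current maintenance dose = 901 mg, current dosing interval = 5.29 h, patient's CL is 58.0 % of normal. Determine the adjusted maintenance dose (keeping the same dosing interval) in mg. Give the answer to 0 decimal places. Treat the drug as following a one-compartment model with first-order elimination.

To keep the same average steady-state level, dosing rate must scale with clearance.
CL ratio = 58.0 / 100 = 0.5800
New dose (same interval) = 901 × 0.5800 = 522.6 mg

523 mg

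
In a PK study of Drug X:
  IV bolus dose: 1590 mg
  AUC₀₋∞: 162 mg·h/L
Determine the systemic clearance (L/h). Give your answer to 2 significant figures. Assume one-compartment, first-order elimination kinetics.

9.8 L/h

CL = Dose / AUC = 1590 / 162 = 9.815 L/h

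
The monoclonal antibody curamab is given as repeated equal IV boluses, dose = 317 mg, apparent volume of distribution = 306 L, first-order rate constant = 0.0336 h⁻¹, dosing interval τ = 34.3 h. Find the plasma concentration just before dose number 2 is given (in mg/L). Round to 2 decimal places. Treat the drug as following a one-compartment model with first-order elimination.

C₀ per dose = Dose / Vd = 317 / 306 = 1.036 mg/L
Fraction remaining after one interval: r = e^(−kτ) = e^(−0.03360 × 34.3) = 0.3159
Before dose 2, 1 dose has been given (aged 1τ).
C_trough = C₀ × r = 1.036 × 0.3159 = 0.3273 mg/L

0.33 mg/L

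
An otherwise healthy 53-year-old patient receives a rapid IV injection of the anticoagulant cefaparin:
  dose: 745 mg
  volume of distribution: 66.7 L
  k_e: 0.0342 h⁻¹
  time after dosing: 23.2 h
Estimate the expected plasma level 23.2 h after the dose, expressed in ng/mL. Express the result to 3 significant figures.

C₀ = Dose / Vd = 745.0 / 66.7 = 11.17 mg/L
C = C₀ · e^(−k·t) = 11.17 × e^(−0.03420 × 23.2)
  = 11.17 × 0.4523 = 5.052 mg/L
Convert: 5.052 mg/L × 1000 = 5052 ng/mL

5050 ng/mL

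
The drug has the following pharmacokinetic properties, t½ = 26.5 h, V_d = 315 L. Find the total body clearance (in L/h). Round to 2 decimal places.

8.24 L/h

k = ln2 / t½ = 0.693147 / 26.5 = 0.02616 h⁻¹
CL = k × Vd = 0.02616 × 315 = 8.240 L/h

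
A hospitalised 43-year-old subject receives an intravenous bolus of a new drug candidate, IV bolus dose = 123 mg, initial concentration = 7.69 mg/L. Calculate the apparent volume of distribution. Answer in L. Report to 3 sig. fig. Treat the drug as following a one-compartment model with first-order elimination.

16.0 L

Vd = Dose / C₀ = 123.0 / 7.69 = 15.99 L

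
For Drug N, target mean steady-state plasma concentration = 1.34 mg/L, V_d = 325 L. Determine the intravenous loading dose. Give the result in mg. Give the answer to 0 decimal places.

436 mg

LD = Css × Vd = 1.34 × 325 = 435.5 mg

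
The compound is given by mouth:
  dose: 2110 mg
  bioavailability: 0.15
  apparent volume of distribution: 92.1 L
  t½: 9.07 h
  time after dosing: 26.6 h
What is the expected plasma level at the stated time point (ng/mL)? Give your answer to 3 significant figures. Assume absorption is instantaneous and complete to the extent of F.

450 ng/mL

Amount reaching circulation = F × Dose = 0.15 × 2110 = 316.5 mg
C₀ = F·Dose / Vd = 316.5 / 92.1 = 3.436 mg/L
k = ln2 / t½ = 0.693147 / 9.07 = 0.07642 h⁻¹
C = C₀ · e^(−k·t) = 3.436 × e^(−0.07642 × 26.6)
  = 3.436 × 0.1310 = 0.4501 mg/L
Convert: 0.4501 mg/L × 1000 = 450.1 ng/mL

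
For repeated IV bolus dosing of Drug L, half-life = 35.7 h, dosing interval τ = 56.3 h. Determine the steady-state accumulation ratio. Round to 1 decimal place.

1.5

k = ln2 / t½ = 0.693147 / 35.7 = 0.01942 h⁻¹
e^(−kτ) = e^(−0.01942 × 56.3) = 0.3351
Accumulation ratio R = 1 / (1 − e^(−kτ)) = 1 / (1 − 0.3351) = 1.504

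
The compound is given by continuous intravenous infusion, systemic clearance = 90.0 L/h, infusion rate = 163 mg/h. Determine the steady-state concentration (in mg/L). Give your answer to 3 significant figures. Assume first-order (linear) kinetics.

1.81 mg/L

At steady state Css = R₀ / CL = 163 / 90.00 = 1.811 mg/L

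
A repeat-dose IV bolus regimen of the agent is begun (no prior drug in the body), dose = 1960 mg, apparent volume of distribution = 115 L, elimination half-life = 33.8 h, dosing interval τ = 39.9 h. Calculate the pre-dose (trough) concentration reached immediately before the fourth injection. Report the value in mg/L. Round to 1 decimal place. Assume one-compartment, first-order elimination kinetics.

12.3 mg/L

C₀ per dose = Dose / Vd = 1960 / 115 = 17.04 mg/L
k = ln2 / t½ = 0.693147 / 33.8 = 0.02051 h⁻¹
Fraction remaining after one interval: r = e^(−kτ) = e^(−0.02051 × 39.9) = 0.4412
Before dose 4, 3 doses have been given (aged 1τ, 2τ, 3τ).
C_trough = C₀ × (r + r² + … + r^3) = C₀ × r(1−r^3)/(1−r)
        = 17.04 × 0.4412 × (1 − 0.08588) / (1 − 0.4412) = 12.30 mg/L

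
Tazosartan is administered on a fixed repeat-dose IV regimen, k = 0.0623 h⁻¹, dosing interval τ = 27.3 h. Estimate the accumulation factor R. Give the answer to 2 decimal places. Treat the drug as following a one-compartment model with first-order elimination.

1.22

e^(−kτ) = e^(−0.06230 × 27.3) = 0.1825
Accumulation ratio R = 1 / (1 − e^(−kτ)) = 1 / (1 − 0.1825) = 1.223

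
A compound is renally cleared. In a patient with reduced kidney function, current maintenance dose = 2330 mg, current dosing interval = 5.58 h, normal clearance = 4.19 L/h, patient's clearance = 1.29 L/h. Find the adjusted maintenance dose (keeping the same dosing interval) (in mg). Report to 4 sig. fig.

717.4 mg

To keep the same average steady-state level, dosing rate must scale with clearance.
CL ratio = 1.29 / 4.19 = 0.3079
New dose (same interval) = 2330 × 0.3079 = 717.4 mg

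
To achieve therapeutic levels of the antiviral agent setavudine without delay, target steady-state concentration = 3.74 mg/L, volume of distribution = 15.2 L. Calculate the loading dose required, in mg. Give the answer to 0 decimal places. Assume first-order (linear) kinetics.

LD = Css × Vd = 3.74 × 15.2 = 56.85 mg

57 mg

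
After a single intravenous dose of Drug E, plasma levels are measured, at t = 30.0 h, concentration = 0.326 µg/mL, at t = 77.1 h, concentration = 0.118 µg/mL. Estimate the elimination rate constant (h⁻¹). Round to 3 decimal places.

k = ln(C₁/C₂) / (t₂ − t₁) = ln(0.326/0.118) / (77.1 − 30.0)
  = 1.016 / 47.10 = 0.02157 h⁻¹

0.022 h⁻¹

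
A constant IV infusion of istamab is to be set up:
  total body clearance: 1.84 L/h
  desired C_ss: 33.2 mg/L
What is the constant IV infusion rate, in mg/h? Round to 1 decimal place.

61.1 mg/h

At steady state, infusion rate R₀ = Css × CL = 33.2 × 1.840 = 61.09 mg/h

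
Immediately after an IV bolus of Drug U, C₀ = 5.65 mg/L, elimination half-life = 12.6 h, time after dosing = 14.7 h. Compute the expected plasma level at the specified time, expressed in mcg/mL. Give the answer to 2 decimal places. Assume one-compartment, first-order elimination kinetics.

2.52 mcg/mL

k = ln2 / t½ = 0.693147 / 12.6 = 0.05501 h⁻¹
C = C₀ · e^(−k·t) = 5.650 × e^(−0.05501 × 14.7)
  = 5.650 × 0.4455 = 2.517 mg/L
(2.517 mg/L = 2.517 mcg/mL)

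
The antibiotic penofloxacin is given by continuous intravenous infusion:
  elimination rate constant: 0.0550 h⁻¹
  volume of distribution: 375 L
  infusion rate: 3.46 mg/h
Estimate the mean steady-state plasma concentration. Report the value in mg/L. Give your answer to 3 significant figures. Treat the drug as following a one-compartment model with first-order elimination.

CL = k × Vd = 0.05500 × 375 = 20.63 L/h
At steady state Css = R₀ / CL = 3.46 / 20.63 = 0.1677 mg/L

0.168 mg/L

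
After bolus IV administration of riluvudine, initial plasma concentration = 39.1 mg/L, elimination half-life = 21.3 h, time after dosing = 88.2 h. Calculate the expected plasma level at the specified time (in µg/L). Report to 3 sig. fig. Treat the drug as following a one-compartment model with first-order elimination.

k = ln2 / t½ = 0.693147 / 21.3 = 0.03254 h⁻¹
C = C₀ · e^(−k·t) = 39.10 × e^(−0.03254 × 88.2)
  = 39.10 × 0.05670 = 2.217 mg/L
Convert: 2.217 mg/L × 1000 = 2217 µg/L

2220 µg/L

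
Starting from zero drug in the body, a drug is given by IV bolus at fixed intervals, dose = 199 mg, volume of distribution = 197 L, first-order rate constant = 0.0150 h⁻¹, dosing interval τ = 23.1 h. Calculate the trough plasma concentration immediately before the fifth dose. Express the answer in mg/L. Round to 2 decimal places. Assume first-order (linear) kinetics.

1.83 mg/L

C₀ per dose = Dose / Vd = 199 / 197 = 1.010 mg/L
Fraction remaining after one interval: r = e^(−kτ) = e^(−0.01500 × 23.1) = 0.7072
Before dose 5, 4 doses have been given (aged 1τ, 2τ, 3τ, 4τ).
C_trough = C₀ × (r + r² + … + r^4) = C₀ × r(1−r^4)/(1−r)
        = 1.010 × 0.7072 × (1 − 0.2501) / (1 − 0.7072) = 1.829 mg/L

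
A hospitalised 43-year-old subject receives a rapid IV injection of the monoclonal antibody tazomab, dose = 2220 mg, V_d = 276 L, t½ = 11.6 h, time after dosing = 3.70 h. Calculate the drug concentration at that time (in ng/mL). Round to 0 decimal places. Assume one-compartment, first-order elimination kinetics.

6448 ng/mL

C₀ = Dose / Vd = 2220 / 276 = 8.043 mg/L
k = ln2 / t½ = 0.693147 / 11.6 = 0.05975 h⁻¹
C = C₀ · e^(−k·t) = 8.043 × e^(−0.05975 × 3.70)
  = 8.043 × 0.8017 = 6.448 mg/L
Convert: 6.448 mg/L × 1000 = 6448 ng/mL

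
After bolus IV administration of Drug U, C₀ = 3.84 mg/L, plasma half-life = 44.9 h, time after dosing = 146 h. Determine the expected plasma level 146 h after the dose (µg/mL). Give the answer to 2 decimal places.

0.40 µg/mL

k = ln2 / t½ = 0.693147 / 44.9 = 0.01544 h⁻¹
C = C₀ · e^(−k·t) = 3.840 × e^(−0.01544 × 146)
  = 3.840 × 0.1050 = 0.4032 mg/L
(0.4032 mg/L = 0.4032 µg/mL)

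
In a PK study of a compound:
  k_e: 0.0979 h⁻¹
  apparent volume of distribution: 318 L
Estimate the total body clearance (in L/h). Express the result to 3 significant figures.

31.1 L/h

CL = k × Vd = 0.0979 × 318 = 31.13 L/h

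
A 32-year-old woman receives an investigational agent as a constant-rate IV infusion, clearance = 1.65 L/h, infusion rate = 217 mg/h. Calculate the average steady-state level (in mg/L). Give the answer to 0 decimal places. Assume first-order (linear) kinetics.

132 mg/L

At steady state Css = R₀ / CL = 217 / 1.650 = 131.5 mg/L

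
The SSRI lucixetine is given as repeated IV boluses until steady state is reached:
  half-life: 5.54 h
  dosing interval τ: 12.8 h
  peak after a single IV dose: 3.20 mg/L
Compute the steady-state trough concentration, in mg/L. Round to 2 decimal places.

k = ln2 / t½ = 0.693147 / 5.54 = 0.1251 h⁻¹
e^(−kτ) = e^(−0.1251 × 12.8) = 0.2016
Accumulation ratio R = 1 / (1 − e^(−kτ)) = 1 / (1 − 0.2016) = 1.253
Steady-state trough = C₀ × R × e^(−kτ) = 3.20 × 1.253 × 0.2016 = 0.8083 mg/L

0.81 mg/L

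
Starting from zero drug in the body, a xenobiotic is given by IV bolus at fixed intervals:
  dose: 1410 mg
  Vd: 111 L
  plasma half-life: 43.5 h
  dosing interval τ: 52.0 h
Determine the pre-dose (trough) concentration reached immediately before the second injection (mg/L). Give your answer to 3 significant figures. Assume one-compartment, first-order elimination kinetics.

5.55 mg/L

C₀ per dose = Dose / Vd = 1410 / 111 = 12.70 mg/L
k = ln2 / t½ = 0.693147 / 43.5 = 0.01593 h⁻¹
Fraction remaining after one interval: r = e^(−kτ) = e^(−0.01593 × 52.0) = 0.4368
Before dose 2, 1 dose has been given (aged 1τ).
C_trough = C₀ × r = 12.70 × 0.4368 = 5.547 mg/L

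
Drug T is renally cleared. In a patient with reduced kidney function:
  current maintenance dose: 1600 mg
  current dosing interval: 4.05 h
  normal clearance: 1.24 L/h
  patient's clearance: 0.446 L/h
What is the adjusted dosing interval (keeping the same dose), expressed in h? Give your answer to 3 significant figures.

To keep the same average steady-state level, dosing rate must scale with clearance.
CL ratio = 0.446 / 1.24 = 0.3597
New interval (same dose) = 4.05 / 0.3597 = 11.26 h

11.3 h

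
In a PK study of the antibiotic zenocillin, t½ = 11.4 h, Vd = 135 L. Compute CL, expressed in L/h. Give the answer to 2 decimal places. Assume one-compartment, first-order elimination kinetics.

k = ln2 / t½ = 0.693147 / 11.4 = 0.06080 h⁻¹
CL = k × Vd = 0.06080 × 135 = 8.208 L/h

8.21 L/h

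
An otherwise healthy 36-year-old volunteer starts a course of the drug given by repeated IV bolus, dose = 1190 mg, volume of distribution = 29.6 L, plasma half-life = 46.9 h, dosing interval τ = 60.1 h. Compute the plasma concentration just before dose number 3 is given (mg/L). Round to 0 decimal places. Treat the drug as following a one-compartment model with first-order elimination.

23 mg/L

C₀ per dose = Dose / Vd = 1190 / 29.6 = 40.20 mg/L
k = ln2 / t½ = 0.693147 / 46.9 = 0.01478 h⁻¹
Fraction remaining after one interval: r = e^(−kτ) = e^(−0.01478 × 60.1) = 0.4114
Before dose 3, 2 doses have been given (aged 1τ, 2τ).
C_trough = C₀ × (r + r²) = 40.20 × (0.4114 + 0.1692) = 23.34 mg/L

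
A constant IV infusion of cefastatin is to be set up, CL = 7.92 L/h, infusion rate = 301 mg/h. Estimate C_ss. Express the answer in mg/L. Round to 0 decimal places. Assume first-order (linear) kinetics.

38 mg/L

At steady state Css = R₀ / CL = 301 / 7.920 = 38.01 mg/L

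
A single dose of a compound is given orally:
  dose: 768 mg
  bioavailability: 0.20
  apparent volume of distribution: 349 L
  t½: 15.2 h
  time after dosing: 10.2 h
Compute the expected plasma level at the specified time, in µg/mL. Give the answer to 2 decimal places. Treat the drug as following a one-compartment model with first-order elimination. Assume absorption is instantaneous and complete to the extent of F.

Amount reaching circulation = F × Dose = 0.20 × 768.0 = 153.6 mg
C₀ = F·Dose / Vd = 153.6 / 349 = 0.4401 mg/L
k = ln2 / t½ = 0.693147 / 15.2 = 0.04560 h⁻¹
C = C₀ · e^(−k·t) = 0.4401 × e^(−0.04560 × 10.2)
  = 0.4401 × 0.6281 = 0.2764 mg/L
(0.2764 mg/L = 0.2764 µg/mL)

0.28 µg/mL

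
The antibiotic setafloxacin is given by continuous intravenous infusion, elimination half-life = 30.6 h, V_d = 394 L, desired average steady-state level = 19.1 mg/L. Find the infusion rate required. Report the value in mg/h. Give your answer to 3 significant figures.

k = ln2 / t½ = 0.693147 / 30.6 = 0.02265 h⁻¹
CL = k × Vd = 0.02265 × 394 = 8.924 L/h
At steady state, infusion rate R₀ = Css × CL = 19.1 × 8.924 = 170.4 mg/h

170 mg/h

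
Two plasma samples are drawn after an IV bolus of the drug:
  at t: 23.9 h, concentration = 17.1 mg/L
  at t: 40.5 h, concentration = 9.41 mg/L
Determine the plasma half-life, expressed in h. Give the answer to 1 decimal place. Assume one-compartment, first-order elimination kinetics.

19.3 h

k = ln(C₁/C₂) / (t₂ − t₁) = ln(17.1/9.41) / (40.5 − 23.9)
  = 0.5973 / 16.60 = 0.03598 h⁻¹
t½ = ln2 / k = 0.693147 / 0.03598 = 19.26 h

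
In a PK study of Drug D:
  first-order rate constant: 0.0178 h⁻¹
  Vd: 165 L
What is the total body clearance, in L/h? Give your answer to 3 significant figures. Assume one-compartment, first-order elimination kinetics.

CL = k × Vd = 0.0178 × 165 = 2.937 L/h

2.94 L/h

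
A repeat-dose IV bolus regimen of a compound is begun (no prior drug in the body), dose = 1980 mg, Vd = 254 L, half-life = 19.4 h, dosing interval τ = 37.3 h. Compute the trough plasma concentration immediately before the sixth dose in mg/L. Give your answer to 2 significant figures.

C₀ per dose = Dose / Vd = 1980 / 254 = 7.795 mg/L
k = ln2 / t½ = 0.693147 / 19.4 = 0.03573 h⁻¹
Fraction remaining after one interval: r = e^(−kτ) = e^(−0.03573 × 37.3) = 0.2638
Before dose 6, 5 doses have been given (aged 1τ, 2τ, 3τ, 4τ, 5τ).
C_trough = C₀ × (r + r² + … + r^5) = C₀ × r(1−r^5)/(1−r)
        = 7.795 × 0.2638 × (1 − 0.001278) / (1 − 0.2638) = 2.790 mg/L

2.8 mg/L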